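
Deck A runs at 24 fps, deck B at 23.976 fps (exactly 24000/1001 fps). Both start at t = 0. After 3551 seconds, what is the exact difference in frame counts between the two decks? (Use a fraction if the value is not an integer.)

A emits 24 × 3551 = 85224 frames; B emits 24000/1001 × 3551 = 85224000/1001.
Difference = 85224/1001 frames (≈ 85.1389); B is behind A.

85224/1001 frames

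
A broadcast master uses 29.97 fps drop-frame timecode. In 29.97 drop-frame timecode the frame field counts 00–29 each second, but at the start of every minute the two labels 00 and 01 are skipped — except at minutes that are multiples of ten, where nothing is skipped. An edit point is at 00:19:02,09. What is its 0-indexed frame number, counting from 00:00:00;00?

Complete 10-minute blocks: 1, each 17982 frames → 17982.
Remaining 9 whole minutes in the current block: 1800 + 8 × 1798 = 16184 frames.
Within the current minute: 2 × 30 + 9 − 2 = 67 (labels ;00/;01 skipped at this minute). Total = 17982 + 16184 + 67 = 34233.

34233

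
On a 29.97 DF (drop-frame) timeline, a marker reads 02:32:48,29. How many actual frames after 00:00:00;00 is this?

274795

As if non-drop at 30 labels/s: (2 × 3600 + 32 × 60 + 48) × 30 + 29 = 275069.
Minute boundaries passed: 152; those not divisible by 10: 152 − 15 = 137; dropped labels = 2 × 137 = 274.
Actual frame index = 275069 − 274 = 274795.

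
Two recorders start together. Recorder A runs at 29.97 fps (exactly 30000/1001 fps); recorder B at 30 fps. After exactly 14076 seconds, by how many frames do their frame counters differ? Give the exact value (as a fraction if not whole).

422280/1001 frames

A emits 30000/1001 × 14076 = 422280000/1001 frames; B emits 30 × 14076 = 422280.
Difference = 422280/1001 frames (≈ 421.8581); B is ahead of A.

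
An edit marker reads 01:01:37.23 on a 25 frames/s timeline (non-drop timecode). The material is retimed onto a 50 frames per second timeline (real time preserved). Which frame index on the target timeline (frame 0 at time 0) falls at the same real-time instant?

frame 184896

Source frame index: (1×3600 + 1×60 + 37) × 25 + 23 = 92448.
Real time: 92448 / (25) = 92448/25 s.
Target frame: (92448/25) × (50) = 184896.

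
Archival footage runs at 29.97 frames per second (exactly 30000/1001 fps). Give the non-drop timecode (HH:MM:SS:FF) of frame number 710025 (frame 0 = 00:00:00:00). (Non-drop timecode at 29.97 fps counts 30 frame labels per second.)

06:34:27:15

710025 ÷ 30 = 23667 full seconds, remainder 15 frames.
23667 s = 6 h 34 min 27 s.
Timecode: 06:34:27:15.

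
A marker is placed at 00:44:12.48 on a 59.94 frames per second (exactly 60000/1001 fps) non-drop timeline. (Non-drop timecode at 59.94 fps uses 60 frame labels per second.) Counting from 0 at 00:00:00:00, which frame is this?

frame 159168

Total seconds to the label: (0 × 3600 + 44 × 60 + 12) = 2652.
Frame index = 2652 × 60 + 48 = 159168.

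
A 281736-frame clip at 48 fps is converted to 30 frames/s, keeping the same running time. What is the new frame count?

Target frames = source frames × (target rate / source rate) = 281736 × (30)/(48) = 281736 × 5/8 = 176085.

176085 frames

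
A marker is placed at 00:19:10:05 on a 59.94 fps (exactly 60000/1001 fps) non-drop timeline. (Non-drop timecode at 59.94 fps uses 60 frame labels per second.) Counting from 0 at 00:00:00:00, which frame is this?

Total seconds to the label: (0 × 3600 + 19 × 60 + 10) = 1150.
Frame index = 1150 × 60 + 5 = 69005.

frame 69005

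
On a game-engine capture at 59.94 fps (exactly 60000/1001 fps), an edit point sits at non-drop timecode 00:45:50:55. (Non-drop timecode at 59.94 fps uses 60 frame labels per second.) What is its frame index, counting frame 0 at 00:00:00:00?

165055

Total seconds to the label: (0 × 3600 + 45 × 60 + 50) = 2750.
Frame index = 2750 × 60 + 55 = 165055.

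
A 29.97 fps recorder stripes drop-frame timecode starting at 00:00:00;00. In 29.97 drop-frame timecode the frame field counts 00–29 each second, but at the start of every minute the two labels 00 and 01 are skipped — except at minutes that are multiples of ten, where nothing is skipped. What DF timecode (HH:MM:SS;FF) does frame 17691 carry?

Ten DF minutes hold 17982 frames, so frame 17691 lies in block 0 (frames 0–17981) with 17691 frames into that block.
The block's first minute is 1800 frames and the rest 1798 each; 17691 frames reaches minute 9, so 0 × 18 + 9 × 2 = 18 labels have been skipped so far.
Adding those back, label number 17691 + 18 = 17709 at 30 labels/s is 590 s + 9 f = 0 h 9 min 50 s frame 9, i.e. 00:09:50;09.

00:09:50;09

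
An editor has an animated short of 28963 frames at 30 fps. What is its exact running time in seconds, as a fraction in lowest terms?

Running time = 28963 ÷ (30) = 28963 × 1/30 = 28963/30 s.

28963/30 seconds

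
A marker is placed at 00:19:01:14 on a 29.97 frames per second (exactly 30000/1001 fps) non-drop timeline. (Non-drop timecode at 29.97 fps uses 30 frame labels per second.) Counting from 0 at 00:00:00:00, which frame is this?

frame 34244

Total seconds to the label: (0 × 3600 + 19 × 60 + 1) = 1141.
Frame index = 1141 × 30 + 14 = 34244.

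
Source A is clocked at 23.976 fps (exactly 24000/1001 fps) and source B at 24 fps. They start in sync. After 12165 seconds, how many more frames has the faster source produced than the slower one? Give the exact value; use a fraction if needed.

291960/1001 frames

A emits 24000/1001 × 12165 = 291960000/1001 frames; B emits 24 × 12165 = 291960.
Difference = 291960/1001 frames (≈ 291.6683); B is ahead of A.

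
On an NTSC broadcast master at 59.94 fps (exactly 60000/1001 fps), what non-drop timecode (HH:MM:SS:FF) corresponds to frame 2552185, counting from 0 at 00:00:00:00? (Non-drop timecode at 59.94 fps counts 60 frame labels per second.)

2552185 ÷ 60 = 42536 full seconds, remainder 25 frames.
42536 s = 11 h 48 min 56 s.
Timecode: 11:48:56:25.

11:48:56:25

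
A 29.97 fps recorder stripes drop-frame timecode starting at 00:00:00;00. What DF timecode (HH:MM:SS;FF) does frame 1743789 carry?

16:09:44;15

Ten DF minutes hold 17982 frames, so frame 1743789 lies in block 96 (frames 1726272–1744253) with 17517 frames into that block.
The block's first minute is 1800 frames and the rest 1798 each; 17517 frames reaches minute 9, so 96 × 18 + 9 × 2 = 1746 labels have been skipped so far.
Adding those back, label number 1743789 + 1746 = 1745535 at 30 labels/s is 58184 s + 15 f = 16 h 9 min 44 s frame 15, i.e. 16:09:44;15.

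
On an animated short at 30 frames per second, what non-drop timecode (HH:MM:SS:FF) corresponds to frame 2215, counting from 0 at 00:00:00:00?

2215 ÷ 30 = 73 full seconds, remainder 25 frames.
73 s = 0 h 1 min 13 s.
Timecode: 00:01:13:25.

00:01:13:25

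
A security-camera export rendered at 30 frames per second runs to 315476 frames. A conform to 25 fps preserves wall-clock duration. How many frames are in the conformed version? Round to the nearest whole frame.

Frames at target rate = 315476 × (25) / (30) = 788690/3 ≈ 262896.667.
Nearest whole frame: 262897.

262897 frames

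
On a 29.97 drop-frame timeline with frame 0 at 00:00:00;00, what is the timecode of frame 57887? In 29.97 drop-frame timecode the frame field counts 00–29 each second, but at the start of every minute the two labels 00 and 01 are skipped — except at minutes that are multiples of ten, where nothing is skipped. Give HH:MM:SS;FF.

Each 10-minute DF block holds 10 × 60 × 30 − 9 × 2 = 17982 frames. 57887 ÷ 17982 → 3 full blocks, remainder 3941.
Within the partial block the first minute is 1800 frames and each further minute 1798, so 2 further minute boundaries passed. Total skipped labels = 18 × 3 + 2 × 2 = 58.
Non-drop label index = 57887 + 58 = 57945; at 30 labels/s that is 00:32:11:15, i.e. DF 00:32:11;15.

00:32:11;15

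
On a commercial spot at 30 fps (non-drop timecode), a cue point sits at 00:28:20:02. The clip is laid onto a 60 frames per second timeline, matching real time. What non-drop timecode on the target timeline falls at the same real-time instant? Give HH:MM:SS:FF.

Source frame index: (0×3600 + 28×60 + 20) × 30 + 2 = 51002.
Real time: 51002 / (30) = 25501/15 s.
Target frame: (25501/15) × (60) = 102004.
At 60 labels/s: frame 102004 → 00:28:20:04.

00:28:20:04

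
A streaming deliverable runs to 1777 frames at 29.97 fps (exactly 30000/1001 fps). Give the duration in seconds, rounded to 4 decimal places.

59.2926 seconds

Running time = 1777 × 1001/30000 = 1778777/30000 s ≈ 59.2926 s.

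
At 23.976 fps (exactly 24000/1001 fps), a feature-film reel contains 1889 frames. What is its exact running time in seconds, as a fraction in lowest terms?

1890889/24000 seconds

Running time = 1889 ÷ (24000/1001) = 1889 × 1001/24000 = 1890889/24000 s.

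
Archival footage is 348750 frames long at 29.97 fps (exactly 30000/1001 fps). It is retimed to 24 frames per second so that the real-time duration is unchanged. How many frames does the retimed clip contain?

279279 frames

Target frames = source frames × (target rate / source rate) = 348750 × (24)/(30000/1001) = 348750 × 1001/1250 = 279279.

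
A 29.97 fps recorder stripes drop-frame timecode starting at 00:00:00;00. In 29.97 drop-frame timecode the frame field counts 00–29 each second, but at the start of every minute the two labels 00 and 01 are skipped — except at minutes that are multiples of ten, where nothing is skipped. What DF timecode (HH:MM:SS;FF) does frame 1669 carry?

Ten DF minutes hold 17982 frames, so frame 1669 lies in block 0 (frames 0–17981) with 1669 frames into that block.
The block's first minute is 1800 frames and the rest 1798 each; 1669 frames reaches minute 0, so 0 × 18 + 0 × 2 = 0 labels have been skipped so far.
Adding those back, label number 1669 + 0 = 1669 at 30 labels/s is 55 s + 19 f = 0 h 0 min 55 s frame 19, i.e. 00:00:55;19.

00:00:55;19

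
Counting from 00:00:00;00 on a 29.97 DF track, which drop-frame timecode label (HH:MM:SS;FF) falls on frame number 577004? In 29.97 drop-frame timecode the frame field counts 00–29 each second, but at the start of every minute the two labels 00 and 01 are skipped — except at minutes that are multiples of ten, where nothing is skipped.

Ten DF minutes hold 17982 frames, so frame 577004 lies in block 32 (frames 575424–593405) with 1580 frames into that block.
The block's first minute is 1800 frames and the rest 1798 each; 1580 frames reaches minute 0, so 32 × 18 + 0 × 2 = 576 labels have been skipped so far.
Adding those back, label number 577004 + 576 = 577580 at 30 labels/s is 19252 s + 20 f = 5 h 20 min 52 s frame 20, i.e. 05:20:52;20.

05:20:52;20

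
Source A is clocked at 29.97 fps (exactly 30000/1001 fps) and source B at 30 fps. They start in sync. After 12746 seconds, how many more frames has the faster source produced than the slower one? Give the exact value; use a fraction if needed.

382380/1001 frames

A emits 30000/1001 × 12746 = 382380000/1001 frames; B emits 30 × 12746 = 382380.
Difference = 382380/1001 frames (≈ 381.9980); B is ahead of A.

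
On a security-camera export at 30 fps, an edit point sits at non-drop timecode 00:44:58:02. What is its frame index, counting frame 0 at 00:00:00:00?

Total seconds to the label: (0 × 3600 + 44 × 60 + 58) = 2698.
Frame index = 2698 × 30 + 2 = 80942.

frame 80942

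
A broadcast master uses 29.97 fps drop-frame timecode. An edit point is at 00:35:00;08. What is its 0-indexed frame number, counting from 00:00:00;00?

As if non-drop at 30 labels/s: (0 × 3600 + 35 × 60 + 0) × 30 + 8 = 63008.
Minute boundaries passed: 35; those not divisible by 10: 35 − 3 = 32; dropped labels = 2 × 32 = 64.
Actual frame index = 63008 − 64 = 62944.

62944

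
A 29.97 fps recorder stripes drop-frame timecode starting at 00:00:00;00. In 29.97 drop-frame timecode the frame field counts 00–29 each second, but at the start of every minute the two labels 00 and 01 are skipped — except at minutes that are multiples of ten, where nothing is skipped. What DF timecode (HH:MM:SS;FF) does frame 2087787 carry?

19:21:02;17

Ten DF minutes hold 17982 frames, so frame 2087787 lies in block 116 (frames 2085912–2103893) with 1875 frames into that block.
The block's first minute is 1800 frames and the rest 1798 each; 1875 frames reaches minute 1, so 116 × 18 + 1 × 2 = 2090 labels have been skipped so far.
Adding those back, label number 2087787 + 2090 = 2089877 at 30 labels/s is 69662 s + 17 f = 19 h 21 min 2 s frame 17, i.e. 19:21:02;17.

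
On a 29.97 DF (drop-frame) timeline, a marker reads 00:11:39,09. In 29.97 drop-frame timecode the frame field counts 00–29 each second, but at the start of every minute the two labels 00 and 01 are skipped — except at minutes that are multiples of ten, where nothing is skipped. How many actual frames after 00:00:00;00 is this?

Complete 10-minute blocks: 1, each 17982 frames → 17982.
Remaining 1 whole minute in the current block: 1800 + 0 × 1798 = 1800 frames.
Within the current minute: 39 × 30 + 9 − 2 = 1177 (labels ;00/;01 skipped at this minute). Total = 17982 + 1800 + 1177 = 20959.

20959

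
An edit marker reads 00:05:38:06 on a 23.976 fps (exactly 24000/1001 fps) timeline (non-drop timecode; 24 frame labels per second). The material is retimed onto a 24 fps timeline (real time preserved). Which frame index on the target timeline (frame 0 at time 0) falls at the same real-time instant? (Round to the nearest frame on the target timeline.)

Source frame index: (0×3600 + 5×60 + 38) × 24 + 6 = 8118.
Real time: 8118 / (24000/1001) = 1354353/4000 s.
Target frame: (1354353/4000) × (24) = 4063059/500 ≈ 8126.118 → 8126.

frame 8126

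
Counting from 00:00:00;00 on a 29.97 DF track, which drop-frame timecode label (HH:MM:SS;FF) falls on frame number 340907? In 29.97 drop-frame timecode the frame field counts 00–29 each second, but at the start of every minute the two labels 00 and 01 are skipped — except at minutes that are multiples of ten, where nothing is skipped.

03:09:34;29

Ten DF minutes hold 17982 frames, so frame 340907 lies in block 18 (frames 323676–341657) with 17231 frames into that block.
The block's first minute is 1800 frames and the rest 1798 each; 17231 frames reaches minute 9, so 18 × 18 + 9 × 2 = 342 labels have been skipped so far.
Adding those back, label number 340907 + 342 = 341249 at 30 labels/s is 11374 s + 29 f = 3 h 9 min 34 s frame 29, i.e. 03:09:34;29.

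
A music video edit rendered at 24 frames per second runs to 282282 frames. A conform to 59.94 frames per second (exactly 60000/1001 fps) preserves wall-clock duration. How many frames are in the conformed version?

Target frames = source frames × (target rate / source rate) = 282282 × (60000/1001)/(24) = 282282 × 2500/1001 = 705000.

705000 frames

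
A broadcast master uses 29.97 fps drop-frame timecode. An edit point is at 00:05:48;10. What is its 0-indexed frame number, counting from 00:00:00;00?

As if non-drop at 30 labels/s: (0 × 3600 + 5 × 60 + 48) × 30 + 10 = 10450.
Minute boundaries passed: 5; those not divisible by 10: 5 − 0 = 5; dropped labels = 2 × 5 = 10.
Actual frame index = 10450 − 10 = 10440.

10440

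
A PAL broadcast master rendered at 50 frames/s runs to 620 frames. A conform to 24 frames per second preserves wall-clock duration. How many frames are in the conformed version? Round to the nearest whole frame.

Frames at target rate = 620 × (24) / (50) = 1488/5 ≈ 297.600.
Nearest whole frame: 298.

298 frames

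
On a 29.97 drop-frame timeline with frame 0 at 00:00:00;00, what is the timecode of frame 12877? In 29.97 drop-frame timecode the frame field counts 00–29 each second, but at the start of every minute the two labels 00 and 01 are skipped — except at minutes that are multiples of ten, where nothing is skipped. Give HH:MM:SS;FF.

00:07:09;21

Ten DF minutes hold 17982 frames, so frame 12877 lies in block 0 (frames 0–17981) with 12877 frames into that block.
The block's first minute is 1800 frames and the rest 1798 each; 12877 frames reaches minute 7, so 0 × 18 + 7 × 2 = 14 labels have been skipped so far.
Adding those back, label number 12877 + 14 = 12891 at 30 labels/s is 429 s + 21 f = 0 h 7 min 9 s frame 21, i.e. 00:07:09;21.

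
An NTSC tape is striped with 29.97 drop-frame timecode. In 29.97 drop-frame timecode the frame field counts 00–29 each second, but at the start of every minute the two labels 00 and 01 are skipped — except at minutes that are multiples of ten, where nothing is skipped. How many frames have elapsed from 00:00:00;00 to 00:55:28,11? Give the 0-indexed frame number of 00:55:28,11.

99751

Complete 10-minute blocks: 5, each 17982 frames → 89910.
Remaining 5 whole minutes in the current block: 1800 + 4 × 1798 = 8992 frames.
Within the current minute: 28 × 30 + 11 − 2 = 849 (labels ;00/;01 skipped at this minute). Total = 89910 + 8992 + 849 = 99751.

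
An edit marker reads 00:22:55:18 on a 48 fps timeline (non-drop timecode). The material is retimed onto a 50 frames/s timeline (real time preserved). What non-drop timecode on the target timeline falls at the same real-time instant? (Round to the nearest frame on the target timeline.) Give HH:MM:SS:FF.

00:22:55:19

Source frame index: (0×3600 + 22×60 + 55) × 48 + 18 = 66018.
Real time: 66018 / (48) = 11003/8 s.
Target frame: (11003/8) × (50) = 275075/4 ≈ 68768.750 → 68769.
At 50 labels/s: frame 68769 → 00:22:55:19.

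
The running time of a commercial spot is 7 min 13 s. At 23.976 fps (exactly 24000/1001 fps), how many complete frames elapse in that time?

7 min 13 s = 433 s.
Frames = 433 × 24000/1001 = 10392000/1001 ≈ 10381.6184.
Complete frames: 10381.

10381 frames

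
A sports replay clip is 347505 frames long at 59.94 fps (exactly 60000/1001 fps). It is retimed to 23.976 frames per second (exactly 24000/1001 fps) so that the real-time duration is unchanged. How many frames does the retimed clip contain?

139002 frames

Target frames = source frames × (target rate / source rate) = 347505 × (24000/1001)/(60000/1001) = 347505 × 2/5 = 139002.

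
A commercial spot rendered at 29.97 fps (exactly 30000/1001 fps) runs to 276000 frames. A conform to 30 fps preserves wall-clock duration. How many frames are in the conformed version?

276276 frames

Target frames = source frames × (target rate / source rate) = 276000 × (30)/(30000/1001) = 276000 × 1001/1000 = 276276.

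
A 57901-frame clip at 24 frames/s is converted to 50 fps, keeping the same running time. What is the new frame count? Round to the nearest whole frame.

120627 frames

Frames at target rate = 57901 × (50) / (24) = 1447525/12 ≈ 120627.083.
Nearest whole frame: 120627.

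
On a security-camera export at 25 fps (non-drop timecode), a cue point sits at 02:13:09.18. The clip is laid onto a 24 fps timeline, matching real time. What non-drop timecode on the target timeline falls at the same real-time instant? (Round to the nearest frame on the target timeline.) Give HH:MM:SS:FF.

02:13:09:17

Source frame index: (2×3600 + 13×60 + 9) × 25 + 18 = 199743.
Real time: 199743 / (25) = 199743/25 s.
Target frame: (199743/25) × (24) = 4793832/25 ≈ 191753.280 → 191753.
At 24 labels/s: frame 191753 → 02:13:09:17.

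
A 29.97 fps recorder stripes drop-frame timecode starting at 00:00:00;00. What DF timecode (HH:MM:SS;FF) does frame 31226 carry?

00:17:21;28

Ten DF minutes hold 17982 frames, so frame 31226 lies in block 1 (frames 17982–35963) with 13244 frames into that block.
The block's first minute is 1800 frames and the rest 1798 each; 13244 frames reaches minute 7, so 1 × 18 + 7 × 2 = 32 labels have been skipped so far.
Adding those back, label number 31226 + 32 = 31258 at 30 labels/s is 1041 s + 28 f = 0 h 17 min 21 s frame 28, i.e. 00:17:21;28.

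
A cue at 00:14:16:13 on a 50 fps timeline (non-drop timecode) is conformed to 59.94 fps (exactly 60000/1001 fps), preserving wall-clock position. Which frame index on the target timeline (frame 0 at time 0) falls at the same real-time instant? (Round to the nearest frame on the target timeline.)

Source frame index: (0×3600 + 14×60 + 16) × 50 + 13 = 42813.
Real time: 42813 / (50) = 42813/50 s.
Target frame: (42813/50) × (60000/1001) = 51375600/1001 ≈ 51324.276 → 51324.

frame 51324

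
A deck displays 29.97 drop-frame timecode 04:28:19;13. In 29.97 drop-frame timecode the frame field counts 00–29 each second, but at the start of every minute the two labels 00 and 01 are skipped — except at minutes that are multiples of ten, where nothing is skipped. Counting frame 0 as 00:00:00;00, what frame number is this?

Complete 10-minute blocks: 26, each 17982 frames → 467532.
Remaining 8 whole minutes in the current block: 1800 + 7 × 1798 = 14386 frames.
Within the current minute: 19 × 30 + 13 − 2 = 581 (labels ;00/;01 skipped at this minute). Total = 467532 + 14386 + 581 = 482499.

482499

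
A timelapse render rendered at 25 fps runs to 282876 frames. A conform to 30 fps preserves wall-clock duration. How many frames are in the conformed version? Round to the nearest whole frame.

Frames at target rate = 282876 × (30) / (25) = 1697256/5 ≈ 339451.200.
Nearest whole frame: 339451.

339451 frames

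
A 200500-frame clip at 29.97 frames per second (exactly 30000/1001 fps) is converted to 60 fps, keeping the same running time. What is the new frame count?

Target frames = source frames × (target rate / source rate) = 200500 × (60)/(30000/1001) = 200500 × 1001/500 = 401401.

401401 frames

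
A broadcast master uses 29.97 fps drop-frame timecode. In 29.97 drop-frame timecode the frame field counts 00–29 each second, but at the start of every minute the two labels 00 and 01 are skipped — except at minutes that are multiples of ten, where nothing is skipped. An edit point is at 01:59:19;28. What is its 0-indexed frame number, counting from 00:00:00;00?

Complete 10-minute blocks: 11, each 17982 frames → 197802.
Remaining 9 whole minutes in the current block: 1800 + 8 × 1798 = 16184 frames.
Within the current minute: 19 × 30 + 28 − 2 = 596 (labels ;00/;01 skipped at this minute). Total = 197802 + 16184 + 596 = 214582.

214582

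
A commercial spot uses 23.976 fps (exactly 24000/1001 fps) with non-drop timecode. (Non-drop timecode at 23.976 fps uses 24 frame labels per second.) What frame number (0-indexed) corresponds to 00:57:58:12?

Total seconds to the label: (0 × 3600 + 57 × 60 + 58) = 3478.
Frame index = 3478 × 24 + 12 = 83484.

83484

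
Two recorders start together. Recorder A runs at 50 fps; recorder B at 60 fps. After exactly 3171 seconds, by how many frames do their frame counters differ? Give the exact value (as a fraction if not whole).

31710 frames

A emits 50 × 3171 = 158550 frames; B emits 60 × 3171 = 190260.
Difference = 31710 frames; B is ahead of A.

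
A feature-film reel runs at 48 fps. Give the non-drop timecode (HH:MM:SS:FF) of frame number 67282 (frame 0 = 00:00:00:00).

00:23:21:34

67282 ÷ 48 = 1401 full seconds, remainder 34 frames.
1401 s = 0 h 23 min 21 s.
Timecode: 00:23:21:34.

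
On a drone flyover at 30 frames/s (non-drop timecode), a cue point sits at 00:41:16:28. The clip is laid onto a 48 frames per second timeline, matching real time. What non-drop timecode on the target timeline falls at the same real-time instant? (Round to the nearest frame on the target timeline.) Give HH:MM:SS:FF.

Source frame index: (0×3600 + 41×60 + 16) × 30 + 28 = 74308.
Real time: 74308 / (30) = 37154/15 s.
Target frame: (37154/15) × (48) = 594464/5 ≈ 118892.800 → 118893.
At 48 labels/s: frame 118893 → 00:41:16:45.

00:41:16:45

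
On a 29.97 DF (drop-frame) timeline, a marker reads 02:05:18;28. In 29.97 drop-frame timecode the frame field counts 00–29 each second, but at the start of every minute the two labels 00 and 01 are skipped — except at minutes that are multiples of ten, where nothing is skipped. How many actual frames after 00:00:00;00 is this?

As if non-drop at 30 labels/s: (2 × 3600 + 5 × 60 + 18) × 30 + 28 = 225568.
Minute boundaries passed: 125; those not divisible by 10: 125 − 12 = 113; dropped labels = 2 × 113 = 226.
Actual frame index = 225568 − 226 = 225342.

225342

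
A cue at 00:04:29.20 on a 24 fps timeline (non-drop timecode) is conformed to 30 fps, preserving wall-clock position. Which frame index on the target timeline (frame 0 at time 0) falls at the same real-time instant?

Source frame index: (0×3600 + 4×60 + 29) × 24 + 20 = 6476.
Real time: 6476 / (24) = 1619/6 s.
Target frame: (1619/6) × (30) = 8095.

frame 8095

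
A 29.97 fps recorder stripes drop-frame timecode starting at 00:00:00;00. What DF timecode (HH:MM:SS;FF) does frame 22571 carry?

00:12:33;03

Ten DF minutes hold 17982 frames, so frame 22571 lies in block 1 (frames 17982–35963) with 4589 frames into that block.
The block's first minute is 1800 frames and the rest 1798 each; 4589 frames reaches minute 2, so 1 × 18 + 2 × 2 = 22 labels have been skipped so far.
Adding those back, label number 22571 + 22 = 22593 at 30 labels/s is 753 s + 3 f = 0 h 12 min 33 s frame 3, i.e. 00:12:33;03.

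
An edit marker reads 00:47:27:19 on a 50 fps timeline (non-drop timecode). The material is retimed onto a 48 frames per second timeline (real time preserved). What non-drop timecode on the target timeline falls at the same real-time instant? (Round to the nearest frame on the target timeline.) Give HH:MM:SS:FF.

Source frame index: (0×3600 + 47×60 + 27) × 50 + 19 = 142369.
Real time: 142369 / (50) = 142369/50 s.
Target frame: (142369/50) × (48) = 3416856/25 ≈ 136674.240 → 136674.
At 48 labels/s: frame 136674 → 00:47:27:18.

00:47:27:18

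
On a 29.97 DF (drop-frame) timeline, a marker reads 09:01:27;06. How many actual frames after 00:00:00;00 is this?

973642

As if non-drop at 30 labels/s: (9 × 3600 + 1 × 60 + 27) × 30 + 6 = 974616.
Minute boundaries passed: 541; those not divisible by 10: 541 − 54 = 487; dropped labels = 2 × 487 = 974.
Actual frame index = 974616 − 974 = 973642.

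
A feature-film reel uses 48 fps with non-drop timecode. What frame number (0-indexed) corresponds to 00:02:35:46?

Total seconds to the label: (0 × 3600 + 2 × 60 + 35) = 155.
Frame index = 155 × 48 + 46 = 7486.

frame 7486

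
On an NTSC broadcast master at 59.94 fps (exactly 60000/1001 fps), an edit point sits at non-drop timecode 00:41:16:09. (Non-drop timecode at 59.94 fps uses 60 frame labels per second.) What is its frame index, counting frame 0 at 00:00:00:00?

frame 148569

Total seconds to the label: (0 × 3600 + 41 × 60 + 16) = 2476.
Frame index = 2476 × 60 + 9 = 148569.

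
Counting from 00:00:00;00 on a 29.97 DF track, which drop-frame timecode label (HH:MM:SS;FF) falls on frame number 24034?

00:13:21;28

Ten DF minutes hold 17982 frames, so frame 24034 lies in block 1 (frames 17982–35963) with 6052 frames into that block.
The block's first minute is 1800 frames and the rest 1798 each; 6052 frames reaches minute 3, so 1 × 18 + 3 × 2 = 24 labels have been skipped so far.
Adding those back, label number 24034 + 24 = 24058 at 30 labels/s is 801 s + 28 f = 0 h 13 min 21 s frame 28, i.e. 00:13:21;28.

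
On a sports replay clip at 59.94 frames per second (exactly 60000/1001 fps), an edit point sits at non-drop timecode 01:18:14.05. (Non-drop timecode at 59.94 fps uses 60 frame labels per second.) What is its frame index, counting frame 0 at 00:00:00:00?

281645

Total seconds to the label: (1 × 3600 + 18 × 60 + 14) = 4694.
Frame index = 4694 × 60 + 5 = 281645.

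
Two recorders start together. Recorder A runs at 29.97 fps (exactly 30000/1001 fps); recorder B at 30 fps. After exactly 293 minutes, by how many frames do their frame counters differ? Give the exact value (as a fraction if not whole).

293 min = 17580 s.
A emits 30000/1001 × 17580 = 527400000/1001 frames; B emits 30 × 17580 = 527400.
Difference = 527400/1001 frames (≈ 526.8731); B is ahead of A.

527400/1001 frames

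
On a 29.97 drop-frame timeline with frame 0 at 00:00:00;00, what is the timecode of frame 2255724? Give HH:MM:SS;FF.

Ten DF minutes hold 17982 frames, so frame 2255724 lies in block 125 (frames 2247750–2265731) with 7974 frames into that block.
The block's first minute is 1800 frames and the rest 1798 each; 7974 frames reaches minute 4, so 125 × 18 + 4 × 2 = 2258 labels have been skipped so far.
Adding those back, label number 2255724 + 2258 = 2257982 at 30 labels/s is 75266 s + 2 f = 20 h 54 min 26 s frame 2, i.e. 20:54:26;02.

20:54:26;02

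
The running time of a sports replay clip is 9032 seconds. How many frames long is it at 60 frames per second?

541920 frames

Frames = 9032 × 60 = 541920.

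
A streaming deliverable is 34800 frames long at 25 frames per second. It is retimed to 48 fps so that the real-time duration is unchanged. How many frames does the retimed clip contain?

66816 frames

Target frames = source frames × (target rate / source rate) = 34800 × (48)/(25) = 34800 × 48/25 = 66816.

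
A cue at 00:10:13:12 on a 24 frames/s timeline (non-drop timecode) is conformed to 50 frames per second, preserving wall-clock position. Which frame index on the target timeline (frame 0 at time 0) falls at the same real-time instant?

Source frame index: (0×3600 + 10×60 + 13) × 24 + 12 = 14724.
Real time: 14724 / (24) = 1227/2 s.
Target frame: (1227/2) × (50) = 30675.

frame 30675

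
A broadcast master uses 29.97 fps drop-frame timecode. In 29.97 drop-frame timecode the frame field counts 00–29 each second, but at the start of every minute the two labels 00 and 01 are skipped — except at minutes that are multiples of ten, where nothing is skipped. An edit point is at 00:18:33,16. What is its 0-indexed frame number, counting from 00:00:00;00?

Complete 10-minute blocks: 1, each 17982 frames → 17982.
Remaining 8 whole minutes in the current block: 1800 + 7 × 1798 = 14386 frames.
Within the current minute: 33 × 30 + 16 − 2 = 1004 (labels ;00/;01 skipped at this minute). Total = 17982 + 14386 + 1004 = 33372.

33372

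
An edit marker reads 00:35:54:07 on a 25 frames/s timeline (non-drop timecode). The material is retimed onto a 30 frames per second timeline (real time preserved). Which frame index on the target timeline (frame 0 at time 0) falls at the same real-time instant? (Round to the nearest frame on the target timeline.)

Source frame index: (0×3600 + 35×60 + 54) × 25 + 7 = 53857.
Real time: 53857 / (25) = 53857/25 s.
Target frame: (53857/25) × (30) = 323142/5 ≈ 64628.400 → 64628.

frame 64628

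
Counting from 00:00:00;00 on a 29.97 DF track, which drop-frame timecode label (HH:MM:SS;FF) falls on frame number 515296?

04:46:33;22

Ten DF minutes hold 17982 frames, so frame 515296 lies in block 28 (frames 503496–521477) with 11800 frames into that block.
The block's first minute is 1800 frames and the rest 1798 each; 11800 frames reaches minute 6, so 28 × 18 + 6 × 2 = 516 labels have been skipped so far.
Adding those back, label number 515296 + 516 = 515812 at 30 labels/s is 17193 s + 22 f = 4 h 46 min 33 s frame 22, i.e. 04:46:33;22.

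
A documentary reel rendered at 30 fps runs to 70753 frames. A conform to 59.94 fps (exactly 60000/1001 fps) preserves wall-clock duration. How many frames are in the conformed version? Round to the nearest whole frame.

141365 frames

Frames at target rate = 70753 × (60000/1001) / (30) = 141506000/1001 ≈ 141364.635.
Nearest whole frame: 141365.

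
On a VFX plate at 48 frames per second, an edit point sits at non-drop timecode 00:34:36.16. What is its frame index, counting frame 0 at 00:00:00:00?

frame 99664

Total seconds to the label: (0 × 3600 + 34 × 60 + 36) = 2076.
Frame index = 2076 × 48 + 16 = 99664.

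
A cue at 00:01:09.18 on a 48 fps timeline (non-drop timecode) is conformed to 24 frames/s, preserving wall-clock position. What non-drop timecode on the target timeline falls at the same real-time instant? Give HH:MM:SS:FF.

00:01:09:09

Source frame index: (0×3600 + 1×60 + 9) × 48 + 18 = 3330.
Real time: 3330 / (48) = 555/8 s.
Target frame: (555/8) × (24) = 1665.
At 24 labels/s: frame 1665 → 00:01:09:09.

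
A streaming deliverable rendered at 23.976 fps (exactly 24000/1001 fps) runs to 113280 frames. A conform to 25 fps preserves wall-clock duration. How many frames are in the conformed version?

Target frames = source frames × (target rate / source rate) = 113280 × (25)/(24000/1001) = 113280 × 1001/960 = 118118.

118118 frames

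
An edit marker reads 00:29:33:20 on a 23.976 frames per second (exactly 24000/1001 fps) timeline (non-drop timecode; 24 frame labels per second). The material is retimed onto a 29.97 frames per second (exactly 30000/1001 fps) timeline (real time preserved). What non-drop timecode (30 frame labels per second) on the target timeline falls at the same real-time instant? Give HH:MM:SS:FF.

Source frame index: (0×3600 + 29×60 + 33) × 24 + 20 = 42572.
Real time: 42572 / (24000/1001) = 10653643/6000 s.
Target frame: (10653643/6000) × (30000/1001) = 53215.
At 30 labels/s: frame 53215 → 00:29:33:25.

00:29:33:25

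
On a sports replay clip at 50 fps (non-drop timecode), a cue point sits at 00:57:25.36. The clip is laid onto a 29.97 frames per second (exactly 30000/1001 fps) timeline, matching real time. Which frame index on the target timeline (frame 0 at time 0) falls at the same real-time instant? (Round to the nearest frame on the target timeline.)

Source frame index: (0×3600 + 57×60 + 25) × 50 + 36 = 172286.
Real time: 172286 / (50) = 86143/25 s.
Target frame: (86143/25) × (30000/1001) = 103371600/1001 ≈ 103268.332 → 103268.

frame 103268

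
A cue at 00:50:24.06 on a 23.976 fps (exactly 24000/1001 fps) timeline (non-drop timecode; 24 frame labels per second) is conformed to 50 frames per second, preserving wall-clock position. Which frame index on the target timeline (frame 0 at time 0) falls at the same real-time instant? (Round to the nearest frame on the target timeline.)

Source frame index: (0×3600 + 50×60 + 24) × 24 + 6 = 72582.
Real time: 72582 / (24000/1001) = 12109097/4000 s.
Target frame: (12109097/4000) × (50) = 12109097/80 ≈ 151363.712 → 151364.

frame 151364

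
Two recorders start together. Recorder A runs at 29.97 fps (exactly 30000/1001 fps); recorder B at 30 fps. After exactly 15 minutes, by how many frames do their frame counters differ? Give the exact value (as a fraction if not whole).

15 min = 900 s.
A emits 30000/1001 × 900 = 27000000/1001 frames; B emits 30 × 900 = 27000.
Difference = 27000/1001 frames (≈ 26.9730); B is ahead of A.

27000/1001 frames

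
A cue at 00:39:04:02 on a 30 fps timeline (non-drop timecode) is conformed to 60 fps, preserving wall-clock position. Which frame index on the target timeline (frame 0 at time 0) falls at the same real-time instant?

frame 140644

Source frame index: (0×3600 + 39×60 + 4) × 30 + 2 = 70322.
Real time: 70322 / (30) = 35161/15 s.
Target frame: (35161/15) × (60) = 140644.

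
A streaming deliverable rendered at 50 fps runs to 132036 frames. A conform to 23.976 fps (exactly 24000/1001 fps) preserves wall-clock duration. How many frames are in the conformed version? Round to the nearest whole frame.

63314 frames

Frames at target rate = 132036 × (24000/1001) / (50) = 63377280/1001 ≈ 63313.966.
Nearest whole frame: 63314.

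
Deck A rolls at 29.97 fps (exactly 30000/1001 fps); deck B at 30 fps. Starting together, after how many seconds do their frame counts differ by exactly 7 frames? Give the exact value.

The gap grows by |30 − 30000/1001| = 30/1001 frames per second.
Time for a 7-frame gap: 7 ÷ (30/1001) = 7007/30 s.

7007/30 seconds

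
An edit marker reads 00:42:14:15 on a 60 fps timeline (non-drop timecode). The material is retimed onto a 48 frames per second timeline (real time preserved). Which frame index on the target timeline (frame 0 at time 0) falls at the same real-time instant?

frame 121644

Source frame index: (0×3600 + 42×60 + 14) × 60 + 15 = 152055.
Real time: 152055 / (60) = 10137/4 s.
Target frame: (10137/4) × (48) = 121644.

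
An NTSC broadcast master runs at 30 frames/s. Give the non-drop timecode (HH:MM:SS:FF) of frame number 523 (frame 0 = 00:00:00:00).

00:00:17:13

523 ÷ 30 = 17 full seconds, remainder 13 frames.
17 s = 0 h 0 min 17 s.
Timecode: 00:00:17:13.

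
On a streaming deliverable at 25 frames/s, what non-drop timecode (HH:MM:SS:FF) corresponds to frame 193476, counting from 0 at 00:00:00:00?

193476 ÷ 25 = 7739 full seconds, remainder 1 frame.
7739 s = 2 h 8 min 59 s.
Timecode: 02:08:59:01.

02:08:59:01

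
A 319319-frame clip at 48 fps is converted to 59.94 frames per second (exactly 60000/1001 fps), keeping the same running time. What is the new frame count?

398750 frames

Target frames = source frames × (target rate / source rate) = 319319 × (60000/1001)/(48) = 319319 × 1250/1001 = 398750.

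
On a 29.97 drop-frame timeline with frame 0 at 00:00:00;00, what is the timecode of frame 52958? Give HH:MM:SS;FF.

00:29:27;02

Ten DF minutes hold 17982 frames, so frame 52958 lies in block 2 (frames 35964–53945) with 16994 frames into that block.
The block's first minute is 1800 frames and the rest 1798 each; 16994 frames reaches minute 9, so 2 × 18 + 9 × 2 = 54 labels have been skipped so far.
Adding those back, label number 52958 + 54 = 53012 at 30 labels/s is 1767 s + 2 f = 0 h 29 min 27 s frame 2, i.e. 00:29:27;02.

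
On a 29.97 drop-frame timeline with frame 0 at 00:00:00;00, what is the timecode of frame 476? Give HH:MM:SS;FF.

00:00:15;26

Each 10-minute DF block holds 10 × 60 × 30 − 9 × 2 = 17982 frames. 476 ÷ 17982 → 0 full blocks, remainder 476.
Within the partial block the first minute is 1800 frames and each further minute 1798, so 0 further minute boundaries passed. Total skipped labels = 18 × 0 + 2 × 0 = 0.
Non-drop label index = 476 + 0 = 476; at 30 labels/s that is 00:00:15:26, i.e. DF 00:00:15;26.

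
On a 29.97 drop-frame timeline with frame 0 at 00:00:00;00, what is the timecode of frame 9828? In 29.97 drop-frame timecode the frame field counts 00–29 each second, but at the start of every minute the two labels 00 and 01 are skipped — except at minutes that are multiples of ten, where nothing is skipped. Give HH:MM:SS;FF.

00:05:27;28

Ten DF minutes hold 17982 frames, so frame 9828 lies in block 0 (frames 0–17981) with 9828 frames into that block.
The block's first minute is 1800 frames and the rest 1798 each; 9828 frames reaches minute 5, so 0 × 18 + 5 × 2 = 10 labels have been skipped so far.
Adding those back, label number 9828 + 10 = 9838 at 30 labels/s is 327 s + 28 f = 0 h 5 min 27 s frame 28, i.e. 00:05:27;28.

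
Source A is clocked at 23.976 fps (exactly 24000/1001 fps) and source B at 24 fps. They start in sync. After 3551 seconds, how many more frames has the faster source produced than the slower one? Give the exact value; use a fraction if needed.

A emits 24000/1001 × 3551 = 85224000/1001 frames; B emits 24 × 3551 = 85224.
Difference = 85224/1001 frames (≈ 85.1389); B is ahead of A.

85224/1001 frames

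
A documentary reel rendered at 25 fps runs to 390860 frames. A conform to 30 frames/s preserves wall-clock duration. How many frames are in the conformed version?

Target frames = source frames × (target rate / source rate) = 390860 × (30)/(25) = 390860 × 6/5 = 469032.

469032 frames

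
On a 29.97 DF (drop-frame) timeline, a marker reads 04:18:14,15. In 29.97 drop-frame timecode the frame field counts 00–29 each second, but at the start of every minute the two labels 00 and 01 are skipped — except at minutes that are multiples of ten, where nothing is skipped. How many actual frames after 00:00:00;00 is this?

464369

As if non-drop at 30 labels/s: (4 × 3600 + 18 × 60 + 14) × 30 + 15 = 464835.
Minute boundaries passed: 258; those not divisible by 10: 258 − 25 = 233; dropped labels = 2 × 233 = 466.
Actual frame index = 464835 − 466 = 464369.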